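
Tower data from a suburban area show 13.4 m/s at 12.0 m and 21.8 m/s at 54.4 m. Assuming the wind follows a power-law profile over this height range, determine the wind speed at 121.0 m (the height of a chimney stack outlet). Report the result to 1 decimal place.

First find α: α = ln(V₂/V₁)/ln(z₂/z₁) = ln(21.8/13.4)/ln(54.4/12.0) = 0.48666/1.51146 = 0.3220
Extrapolate from 54.4 m to 121.0 m: V₃ = 21.8 × (121.0/54.4)^0.3220 = 21.8 × 1.2936 = 28.1996 m/s

28.2 m/s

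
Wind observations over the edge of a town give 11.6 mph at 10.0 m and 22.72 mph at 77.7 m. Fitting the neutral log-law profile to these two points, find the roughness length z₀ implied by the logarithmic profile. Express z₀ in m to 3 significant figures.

z₀ ≈ 1.18 m

Log law: V(z) ∝ ln(z/z₀). With r = V₁/V₂ = 11.6/22.72 = 0.51056,
r · ln(z₂/z₀) = ln(z₁/z₀) ⇒ ln z₀ = (ln z₁ − r·ln z₂)/(1 − r)
ln z₀ = (2.30259 − 0.51056×4.35286) / 0.48944 = 0.1638
z₀ = exp(0.1638) = 1.178 m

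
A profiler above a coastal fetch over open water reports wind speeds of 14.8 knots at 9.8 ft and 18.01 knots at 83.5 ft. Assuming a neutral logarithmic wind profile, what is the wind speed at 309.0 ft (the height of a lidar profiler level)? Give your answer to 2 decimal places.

19.97 knots

Log law: V ∝ ln(z/z₀). From the pair, with r = V₁/V₂ = 0.82177,
ln z₀ = (ln z₁ − r·ln z₂)/(1 − r) = (2.2824 − 0.82177×4.4248)/0.17823 = -7.5956 → z₀ = 0.0005026 ft
V₃ = V₁ · ln(z₃/z₀)/ln(z₁/z₀) = 14.8 × 13.3290/9.8780 = 19.9705 knots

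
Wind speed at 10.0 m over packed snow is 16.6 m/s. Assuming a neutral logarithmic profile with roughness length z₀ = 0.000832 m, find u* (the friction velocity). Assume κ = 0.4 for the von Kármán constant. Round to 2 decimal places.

Log law: V(z) = (u*/κ) · ln(z/z₀) ⇒ u* = κ · V / ln(z/z₀)
u* = 0.4 × 16.6 / ln(10.0/0.000832) = 0.4 × 16.6 / 9.3943
   = 6.6400 / 9.3943 = 0.7068 m/s

u* ≈ 0.71 m/s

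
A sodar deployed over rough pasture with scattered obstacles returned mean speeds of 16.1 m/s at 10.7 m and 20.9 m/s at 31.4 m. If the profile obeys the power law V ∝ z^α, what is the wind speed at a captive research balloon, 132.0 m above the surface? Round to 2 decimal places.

29.60 m/s

First find α: α = ln(V₂/V₁)/ln(z₂/z₁) = ln(20.9/16.1)/ln(31.4/10.7) = 0.26093/1.07656 = 0.2424
Extrapolate from 31.4 m to 132.0 m: V₃ = 20.9 × (132.0/31.4)^0.2424 = 20.9 × 1.4163 = 29.6006 m/s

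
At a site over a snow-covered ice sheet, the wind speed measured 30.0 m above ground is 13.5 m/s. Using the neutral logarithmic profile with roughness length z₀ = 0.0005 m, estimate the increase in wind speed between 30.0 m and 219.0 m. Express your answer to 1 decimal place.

2.4 m/s

Log law: V₂ = V₁ · ln(z₂/z₀)/ln(z₁/z₀) = 13.5 × 12.9900/11.0021 = 15.9392 m/s
ΔV = 15.9392 − 13.5 = 2.4392 m/s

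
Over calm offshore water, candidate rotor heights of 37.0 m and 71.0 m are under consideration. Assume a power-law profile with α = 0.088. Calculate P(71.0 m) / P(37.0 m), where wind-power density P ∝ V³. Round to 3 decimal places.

Speed ratio: V_B/V_A = (z_B/z_A)^α = (71.0/37.0)^0.088 = (1.9189)^0.088 = 1.05903
Power-density ratio: P_B/P_A = (V_B/V_A)³ = (1.05903)³ = 1.18776

1.188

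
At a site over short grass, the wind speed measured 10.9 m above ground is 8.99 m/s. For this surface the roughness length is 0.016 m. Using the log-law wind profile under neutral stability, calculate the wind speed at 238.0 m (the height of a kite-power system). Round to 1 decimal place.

13.2 m/s

Log law: V(z) ∝ ln(z/z₀), so V₂/V₁ = ln(z₂/z₀) / ln(z₁/z₀).
ln(238.0/0.016) = 9.6074, ln(10.9/0.016) = 6.5239
V₂ = 8.99 × 9.6074/6.5239 = 8.99 × 1.4726 = 13.2391 m/s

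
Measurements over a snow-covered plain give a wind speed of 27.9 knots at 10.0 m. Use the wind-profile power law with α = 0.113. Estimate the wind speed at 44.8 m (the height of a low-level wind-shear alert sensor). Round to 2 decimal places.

Power-law profile: V₂ = V₁ · (z₂/z₁)^α
V₂ = 27.9 × (44.8/10.0)^0.113 = 27.9 × (4.4800)^0.113
    = 27.9 × 1.1847 = 33.0521 knots

33.05 knots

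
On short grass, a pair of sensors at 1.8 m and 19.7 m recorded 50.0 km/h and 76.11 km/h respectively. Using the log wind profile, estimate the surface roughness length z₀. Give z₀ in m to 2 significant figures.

z₀ ≈ 0.018 m

Log law: V(z) ∝ ln(z/z₀). With r = V₁/V₂ = 50.0/76.11 = 0.65694,
r · ln(z₂/z₀) = ln(z₁/z₀) ⇒ ln z₀ = (ln z₁ − r·ln z₂)/(1 − r)
ln z₀ = (0.58779 − 0.65694×2.98062) / 0.34306 = -3.9944
z₀ = exp(-3.9944) = 0.01842 m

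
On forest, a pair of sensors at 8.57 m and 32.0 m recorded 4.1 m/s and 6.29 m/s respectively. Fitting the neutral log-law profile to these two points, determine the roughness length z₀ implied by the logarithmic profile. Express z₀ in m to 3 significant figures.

Log law: V(z) ∝ ln(z/z₀). With r = V₁/V₂ = 4.1/6.29 = 0.65183,
r · ln(z₂/z₀) = ln(z₁/z₀) ⇒ ln z₀ = (ln z₁ − r·ln z₂)/(1 − r)
ln z₀ = (2.14827 − 0.65183×3.46574) / 0.34817 = -0.3182
z₀ = exp(-0.3182) = 0.7274 m

z₀ ≈ 0.727 m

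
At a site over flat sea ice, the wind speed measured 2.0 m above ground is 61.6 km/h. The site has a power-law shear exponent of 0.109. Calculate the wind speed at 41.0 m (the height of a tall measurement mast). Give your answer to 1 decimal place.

85.6 km/h

Power-law profile: V₂ = V₁ · (z₂/z₁)^α
V₂ = 61.6 × (41.0/2.0)^0.109 = 61.6 × (20.5000)^0.109
    = 61.6 × 1.3899 = 85.6174 km/h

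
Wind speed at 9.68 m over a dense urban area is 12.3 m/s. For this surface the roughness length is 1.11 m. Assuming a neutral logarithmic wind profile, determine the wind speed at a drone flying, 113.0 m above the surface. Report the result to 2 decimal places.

26.26 m/s

Log law: V(z) ∝ ln(z/z₀), so V₂/V₁ = ln(z₂/z₀) / ln(z₁/z₀).
ln(113.0/1.11) = 4.6230, ln(9.68/1.11) = 2.1657
V₂ = 12.3 × 4.6230/2.1657 = 12.3 × 2.1347 = 26.2563 m/s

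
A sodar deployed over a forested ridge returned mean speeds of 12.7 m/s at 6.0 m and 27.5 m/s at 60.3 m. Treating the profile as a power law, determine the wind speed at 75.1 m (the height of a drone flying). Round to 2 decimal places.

29.60 m/s

First find α: α = ln(V₂/V₁)/ln(z₂/z₁) = ln(27.5/12.7)/ln(60.3/6.0) = 0.77258/2.30757 = 0.3348
Extrapolate from 60.3 m to 75.1 m: V₃ = 27.5 × (75.1/60.3)^0.3348 = 27.5 × 1.0763 = 29.5970 m/s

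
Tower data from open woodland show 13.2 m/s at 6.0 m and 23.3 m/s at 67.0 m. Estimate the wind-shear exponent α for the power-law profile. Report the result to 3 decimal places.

Power law: V₂/V₁ = (z₂/z₁)^α ⇒ α = ln(V₂/V₁) / ln(z₂/z₁)
α = ln(23.3/13.2) / ln(67.0/6.0) = ln(1.7652) / ln(11.1667)
  = 0.56824 / 2.41293 = 0.23550

α ≈ 0.235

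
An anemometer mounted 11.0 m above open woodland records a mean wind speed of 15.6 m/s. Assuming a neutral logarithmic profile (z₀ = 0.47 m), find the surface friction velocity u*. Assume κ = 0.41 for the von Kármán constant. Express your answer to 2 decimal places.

Log law: V(z) = (u*/κ) · ln(z/z₀) ⇒ u* = κ · V / ln(z/z₀)
u* = 0.41 × 15.6 / ln(11.0/0.47) = 0.41 × 15.6 / 3.1529
   = 6.3960 / 3.1529 = 2.0286 m/s

u* ≈ 2.03 m/s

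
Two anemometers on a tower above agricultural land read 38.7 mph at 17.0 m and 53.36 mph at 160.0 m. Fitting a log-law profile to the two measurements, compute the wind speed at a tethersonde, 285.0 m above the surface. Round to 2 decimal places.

Log law: V ∝ ln(z/z₀). From the pair, with r = V₁/V₂ = 0.72526,
ln z₀ = (ln z₁ − r·ln z₂)/(1 − r) = (2.8332 − 0.72526×5.0752)/0.27474 = -3.0852 → z₀ = 0.04572 m
V₃ = V₁ · ln(z₃/z₀)/ln(z₁/z₀) = 38.7 × 8.7377/5.9184 = 57.1350 mph

57.14 mph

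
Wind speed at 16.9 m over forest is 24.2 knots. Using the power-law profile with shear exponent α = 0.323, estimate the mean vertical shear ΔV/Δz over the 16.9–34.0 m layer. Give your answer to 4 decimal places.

Power law: V₂ = V₁ · (z₂/z₁)^α = 24.2 × (2.0118)^0.323 = 30.3302 knots
ΔV/Δz = (30.3302 − 24.2)/(34.0 − 16.9) = 6.1302/17.1000 = 0.35849 knots/m

0.3585 knots/m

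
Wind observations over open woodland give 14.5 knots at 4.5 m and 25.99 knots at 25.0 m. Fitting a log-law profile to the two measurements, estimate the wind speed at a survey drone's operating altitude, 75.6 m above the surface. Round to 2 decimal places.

Log law: V ∝ ln(z/z₀). From the pair, with r = V₁/V₂ = 0.55791,
ln z₀ = (ln z₁ − r·ln z₂)/(1 − r) = (1.5041 − 0.55791×3.2189)/0.44209 = -0.6599 → z₀ = 0.5169 m
V₃ = V₁ · ln(z₃/z₀)/ln(z₁/z₀) = 14.5 × 4.9854/2.1640 = 33.4046 knots

33.40 knots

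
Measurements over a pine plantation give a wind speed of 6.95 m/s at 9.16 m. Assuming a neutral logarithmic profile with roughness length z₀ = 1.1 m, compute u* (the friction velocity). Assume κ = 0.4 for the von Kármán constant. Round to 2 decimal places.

Log law: V(z) = (u*/κ) · ln(z/z₀) ⇒ u* = κ · V / ln(z/z₀)
u* = 0.4 × 6.95 / ln(9.16/1.1) = 0.4 × 6.95 / 2.1195
   = 2.7800 / 2.1195 = 1.3116 m/s

u* ≈ 1.31 m/s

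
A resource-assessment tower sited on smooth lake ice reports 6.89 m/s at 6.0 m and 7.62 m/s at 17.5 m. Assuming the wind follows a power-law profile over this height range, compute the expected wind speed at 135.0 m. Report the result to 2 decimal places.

First find α: α = ln(V₂/V₁)/ln(z₂/z₁) = ln(7.62/6.89)/ln(17.5/6.0) = 0.10071/1.07044 = 0.0941
Extrapolate from 17.5 m to 135.0 m: V₃ = 7.62 × (135.0/17.5)^0.0941 = 7.62 × 1.2119 = 9.2349 m/s

9.23 m/s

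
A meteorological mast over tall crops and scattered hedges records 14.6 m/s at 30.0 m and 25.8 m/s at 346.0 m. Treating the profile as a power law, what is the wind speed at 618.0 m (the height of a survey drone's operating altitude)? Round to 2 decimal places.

First find α: α = ln(V₂/V₁)/ln(z₂/z₁) = ln(25.8/14.6)/ln(346.0/30.0) = 0.56935/2.44524 = 0.2328
Extrapolate from 346.0 m to 618.0 m: V₃ = 25.8 × (618.0/346.0)^0.2328 = 25.8 × 1.1446 = 29.5308 m/s

29.53 m/s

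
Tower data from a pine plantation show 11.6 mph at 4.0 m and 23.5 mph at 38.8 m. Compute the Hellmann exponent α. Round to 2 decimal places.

α ≈ 0.31

Power law: V₂/V₁ = (z₂/z₁)^α ⇒ α = ln(V₂/V₁) / ln(z₂/z₁)
α = ln(23.5/11.6) / ln(38.8/4.0) = ln(2.0259) / ln(9.7000)
  = 0.70600 / 2.27213 = 0.31072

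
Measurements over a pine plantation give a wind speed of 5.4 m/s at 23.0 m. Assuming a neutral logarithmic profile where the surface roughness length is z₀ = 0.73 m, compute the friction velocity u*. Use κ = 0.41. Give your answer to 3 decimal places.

u* ≈ 0.642 m/s

Log law: V(z) = (u*/κ) · ln(z/z₀) ⇒ u* = κ · V / ln(z/z₀)
u* = 0.41 × 5.4 / ln(23.0/0.73) = 0.41 × 5.4 / 3.4502
   = 2.2140 / 3.4502 = 0.6417 m/s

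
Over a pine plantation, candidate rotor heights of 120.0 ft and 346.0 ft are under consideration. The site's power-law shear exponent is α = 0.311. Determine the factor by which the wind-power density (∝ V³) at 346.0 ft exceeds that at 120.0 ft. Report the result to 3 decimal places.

2.686

Speed ratio: V_B/V_A = (z_B/z_A)^α = (346.0/120.0)^0.311 = (2.8833)^0.311 = 1.39004
Power-density ratio: P_B/P_A = (V_B/V_A)³ = (1.39004)³ = 2.68585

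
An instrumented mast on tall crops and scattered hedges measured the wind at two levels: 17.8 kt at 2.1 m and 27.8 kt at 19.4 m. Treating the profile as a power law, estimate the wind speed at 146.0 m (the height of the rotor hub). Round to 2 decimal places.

41.67 kt

First find α: α = ln(V₂/V₁)/ln(z₂/z₁) = ln(27.8/17.8)/ln(19.4/2.1) = 0.44584/2.22334 = 0.2005
Extrapolate from 19.4 m to 146.0 m: V₃ = 27.8 × (146.0/19.4)^0.2005 = 27.8 × 1.4989 = 41.6693 kt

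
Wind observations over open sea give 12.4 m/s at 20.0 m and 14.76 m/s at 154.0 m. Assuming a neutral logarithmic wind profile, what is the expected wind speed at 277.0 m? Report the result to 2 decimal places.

Log law: V ∝ ln(z/z₀). From the pair, with r = V₁/V₂ = 0.84011,
ln z₀ = (ln z₁ − r·ln z₂)/(1 − r) = (2.9957 − 0.84011×5.0370)/0.15989 = -7.7293 → z₀ = 0.0004397 m
V₃ = V₁ · ln(z₃/z₀)/ln(z₁/z₀) = 12.4 × 13.3533/10.7251 = 15.4387 m/s

15.44 m/s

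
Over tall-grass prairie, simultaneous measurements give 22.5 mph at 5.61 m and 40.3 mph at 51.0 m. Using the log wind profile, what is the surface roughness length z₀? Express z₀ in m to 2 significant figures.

z₀ ≈ 0.34 m

Log law: V(z) ∝ ln(z/z₀). With r = V₁/V₂ = 22.5/40.3 = 0.55831,
r · ln(z₂/z₀) = ln(z₁/z₀) ⇒ ln z₀ = (ln z₁ − r·ln z₂)/(1 − r)
ln z₀ = (1.72455 − 0.55831×3.93183) / 0.44169 = -1.0655
z₀ = exp(-1.0655) = 0.3445 m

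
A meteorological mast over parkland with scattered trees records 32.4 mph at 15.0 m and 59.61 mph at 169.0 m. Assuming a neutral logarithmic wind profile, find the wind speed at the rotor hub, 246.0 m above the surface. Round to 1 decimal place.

63.8 mph

Log law: V ∝ ln(z/z₀). From the pair, with r = V₁/V₂ = 0.54353,
ln z₀ = (ln z₁ − r·ln z₂)/(1 − r) = (2.7081 − 0.54353×5.1299)/0.45647 = -0.1757 → z₀ = 0.8388 m
V₃ = V₁ · ln(z₃/z₀)/ln(z₁/z₀) = 32.4 × 5.6811/2.8838 = 63.8281 mph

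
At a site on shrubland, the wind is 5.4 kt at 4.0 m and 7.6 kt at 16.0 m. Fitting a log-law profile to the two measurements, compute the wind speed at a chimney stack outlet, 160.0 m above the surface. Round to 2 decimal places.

Log law: V ∝ ln(z/z₀). From the pair, with r = V₁/V₂ = 0.71053,
ln z₀ = (ln z₁ − r·ln z₂)/(1 − r) = (1.3863 − 0.71053×2.7726)/0.28947 = -2.0164 → z₀ = 0.1331 m
V₃ = V₁ · ln(z₃/z₀)/ln(z₁/z₀) = 5.4 × 7.0916/3.4027 = 11.2541 kt

11.25 kt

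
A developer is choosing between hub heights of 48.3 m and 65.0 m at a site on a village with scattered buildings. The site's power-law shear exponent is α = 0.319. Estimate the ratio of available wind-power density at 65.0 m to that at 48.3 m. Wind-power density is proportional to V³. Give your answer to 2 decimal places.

Speed ratio: V_B/V_A = (z_B/z_A)^α = (65.0/48.3)^0.319 = (1.3458)^0.319 = 1.09936
Power-density ratio: P_B/P_A = (V_B/V_A)³ = (1.09936)³ = 1.32868

1.33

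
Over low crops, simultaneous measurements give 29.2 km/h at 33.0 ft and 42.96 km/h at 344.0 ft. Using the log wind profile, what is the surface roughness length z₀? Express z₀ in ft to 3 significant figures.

Log law: V(z) ∝ ln(z/z₀). With r = V₁/V₂ = 29.2/42.96 = 0.67970,
r · ln(z₂/z₀) = ln(z₁/z₀) ⇒ ln z₀ = (ln z₁ − r·ln z₂)/(1 − r)
ln z₀ = (3.49651 − 0.67970×5.84064) / 0.32030 = -1.4780
z₀ = exp(-1.4780) = 0.2281 ft

z₀ ≈ 0.228 ft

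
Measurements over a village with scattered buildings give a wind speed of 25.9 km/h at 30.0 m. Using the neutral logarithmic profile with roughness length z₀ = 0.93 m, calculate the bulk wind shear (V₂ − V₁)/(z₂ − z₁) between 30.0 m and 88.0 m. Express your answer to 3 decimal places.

Log law: V₂ = V₁ · ln(z₂/z₀)/ln(z₁/z₀) = 25.9 × 4.5499/3.4738 = 33.9236 km/h
ΔV/Δz = (33.9236 − 25.9)/(88.0 − 30.0) = 8.0236/58.0000 = 0.13834 km/h/m

0.138 km/h/m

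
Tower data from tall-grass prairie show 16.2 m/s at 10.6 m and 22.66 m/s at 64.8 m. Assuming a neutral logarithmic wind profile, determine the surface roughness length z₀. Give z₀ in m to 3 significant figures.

Log law: V(z) ∝ ln(z/z₀). With r = V₁/V₂ = 16.2/22.66 = 0.71492,
r · ln(z₂/z₀) = ln(z₁/z₀) ⇒ ln z₀ = (ln z₁ − r·ln z₂)/(1 − r)
ln z₀ = (2.36085 − 0.71492×4.17131) / 0.28508 = -2.1793
z₀ = exp(-2.1793) = 0.1131 m

z₀ ≈ 0.113 m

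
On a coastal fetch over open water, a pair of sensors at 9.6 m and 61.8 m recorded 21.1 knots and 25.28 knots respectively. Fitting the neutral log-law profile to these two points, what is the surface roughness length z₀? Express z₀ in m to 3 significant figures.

Log law: V(z) ∝ ln(z/z₀). With r = V₁/V₂ = 21.1/25.28 = 0.83465,
r · ln(z₂/z₀) = ln(z₁/z₀) ⇒ ln z₀ = (ln z₁ − r·ln z₂)/(1 − r)
ln z₀ = (2.26176 − 0.83465×4.12390) / 0.16535 = -7.1380
z₀ = exp(-7.1380) = 0.0007943 m

z₀ ≈ 0.000794 m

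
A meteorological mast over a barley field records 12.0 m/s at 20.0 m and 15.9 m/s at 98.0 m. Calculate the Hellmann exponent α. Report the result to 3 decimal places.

α ≈ 0.177

Power law: V₂/V₁ = (z₂/z₁)^α ⇒ α = ln(V₂/V₁) / ln(z₂/z₁)
α = ln(15.9/12.0) / ln(98.0/20.0) = ln(1.3250) / ln(4.9000)
  = 0.28141 / 1.58924 = 0.17707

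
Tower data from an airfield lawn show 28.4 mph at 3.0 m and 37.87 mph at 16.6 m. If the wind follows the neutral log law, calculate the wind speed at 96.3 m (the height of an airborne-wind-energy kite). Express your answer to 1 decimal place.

Log law: V ∝ ln(z/z₀). From the pair, with r = V₁/V₂ = 0.74993,
ln z₀ = (ln z₁ − r·ln z₂)/(1 − r) = (1.0986 − 0.74993×2.8094)/0.25007 = -4.0320 → z₀ = 0.01774 m
V₃ = V₁ · ln(z₃/z₀)/ln(z₁/z₀) = 28.4 × 8.5994/5.1306 = 47.6017 mph

47.6 mph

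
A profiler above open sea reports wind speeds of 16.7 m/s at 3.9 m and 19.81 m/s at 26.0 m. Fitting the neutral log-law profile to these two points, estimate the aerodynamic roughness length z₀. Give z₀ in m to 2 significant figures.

Log law: V(z) ∝ ln(z/z₀). With r = V₁/V₂ = 16.7/19.81 = 0.84301,
r · ln(z₂/z₀) = ln(z₁/z₀) ⇒ ln z₀ = (ln z₁ − r·ln z₂)/(1 − r)
ln z₀ = (1.36098 − 0.84301×3.25810) / 0.15699 = -8.8261
z₀ = exp(-8.8261) = 0.0001468 m

z₀ ≈ 0.00015 m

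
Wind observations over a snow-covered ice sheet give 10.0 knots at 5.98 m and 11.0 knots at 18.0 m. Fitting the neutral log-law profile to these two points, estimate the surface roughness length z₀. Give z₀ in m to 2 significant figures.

z₀ ≈ 0.000098 m

Log law: V(z) ∝ ln(z/z₀). With r = V₁/V₂ = 10.0/11.0 = 0.90909,
r · ln(z₂/z₀) = ln(z₁/z₀) ⇒ ln z₀ = (ln z₁ − r·ln z₂)/(1 − r)
ln z₀ = (1.78842 − 0.90909×2.89037) / 0.09091 = -9.2311
z₀ = exp(-9.2311) = 0.00009795 m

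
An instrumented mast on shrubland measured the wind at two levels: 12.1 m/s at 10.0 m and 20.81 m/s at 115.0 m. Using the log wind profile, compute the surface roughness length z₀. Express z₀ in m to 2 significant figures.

Log law: V(z) ∝ ln(z/z₀). With r = V₁/V₂ = 12.1/20.81 = 0.58145,
r · ln(z₂/z₀) = ln(z₁/z₀) ⇒ ln z₀ = (ln z₁ − r·ln z₂)/(1 − r)
ln z₀ = (2.30259 − 0.58145×4.74493) / 0.41855 = -1.0903
z₀ = exp(-1.0903) = 0.3361 m

z₀ ≈ 0.34 m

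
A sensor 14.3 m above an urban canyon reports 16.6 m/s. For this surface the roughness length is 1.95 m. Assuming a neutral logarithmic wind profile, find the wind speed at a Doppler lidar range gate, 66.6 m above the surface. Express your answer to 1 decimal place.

29.4 m/s

Log law: V(z) ∝ ln(z/z₀), so V₂/V₁ = ln(z₂/z₀) / ln(z₁/z₀).
ln(66.6/1.95) = 3.5309, ln(14.3/1.95) = 1.9924
V₂ = 16.6 × 3.5309/1.9924 = 16.6 × 1.7721 = 29.4176 m/s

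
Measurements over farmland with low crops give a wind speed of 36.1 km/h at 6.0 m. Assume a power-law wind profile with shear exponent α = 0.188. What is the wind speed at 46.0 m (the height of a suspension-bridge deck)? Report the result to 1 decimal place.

Power-law profile: V₂ = V₁ · (z₂/z₁)^α
V₂ = 36.1 × (46.0/6.0)^0.188 = 36.1 × (7.6667)^0.188
    = 36.1 × 1.4666 = 52.9436 km/h

52.9 km/h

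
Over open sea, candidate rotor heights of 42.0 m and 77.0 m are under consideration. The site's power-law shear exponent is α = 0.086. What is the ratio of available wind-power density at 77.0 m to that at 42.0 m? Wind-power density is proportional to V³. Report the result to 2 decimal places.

Speed ratio: V_B/V_A = (z_B/z_A)^α = (77.0/42.0)^0.086 = (1.8333)^0.086 = 1.05351
Power-density ratio: P_B/P_A = (V_B/V_A)³ = (1.05351)³ = 1.16927

1.17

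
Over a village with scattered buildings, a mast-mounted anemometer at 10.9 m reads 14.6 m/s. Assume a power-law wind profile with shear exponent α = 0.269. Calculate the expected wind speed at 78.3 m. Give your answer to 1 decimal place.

24.8 m/s

Power-law profile: V₂ = V₁ · (z₂/z₁)^α
V₂ = 14.6 × (78.3/10.9)^0.269 = 14.6 × (7.1835)^0.269
    = 14.6 × 1.6996 = 24.8146 m/s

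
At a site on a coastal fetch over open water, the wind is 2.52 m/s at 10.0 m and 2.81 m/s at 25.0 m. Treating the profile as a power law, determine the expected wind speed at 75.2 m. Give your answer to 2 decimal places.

3.20 m/s

First find α: α = ln(V₂/V₁)/ln(z₂/z₁) = ln(2.81/2.52)/ln(25.0/10.0) = 0.10893/0.91629 = 0.1189
Extrapolate from 25.0 m to 75.2 m: V₃ = 2.81 × (75.2/25.0)^0.1189 = 2.81 × 1.1399 = 3.2030 m/s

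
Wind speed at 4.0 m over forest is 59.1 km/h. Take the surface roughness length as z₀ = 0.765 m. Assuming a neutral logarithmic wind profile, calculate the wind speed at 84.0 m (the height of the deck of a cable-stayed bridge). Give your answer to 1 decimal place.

Log law: V(z) ∝ ln(z/z₀), so V₂/V₁ = ln(z₂/z₀) / ln(z₁/z₀).
ln(84.0/0.765) = 4.6987, ln(4.0/0.765) = 1.6542
V₂ = 59.1 × 4.6987/1.6542 = 59.1 × 2.8405 = 167.8741 km/h

167.9 km/h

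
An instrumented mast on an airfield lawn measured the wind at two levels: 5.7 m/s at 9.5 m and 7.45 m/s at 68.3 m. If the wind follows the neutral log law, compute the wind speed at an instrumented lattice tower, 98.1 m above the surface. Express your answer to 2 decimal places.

7.77 m/s

Log law: V ∝ ln(z/z₀). From the pair, with r = V₁/V₂ = 0.76510,
ln z₀ = (ln z₁ − r·ln z₂)/(1 − r) = (2.2513 − 0.76510×4.2239)/0.23490 = -4.1738 → z₀ = 0.01539 m
V₃ = V₁ · ln(z₃/z₀)/ln(z₁/z₀) = 5.7 × 8.7598/6.4251 = 7.7712 m/s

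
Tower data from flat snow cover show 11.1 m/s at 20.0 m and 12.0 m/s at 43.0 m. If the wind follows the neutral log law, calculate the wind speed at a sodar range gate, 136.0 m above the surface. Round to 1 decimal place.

Log law: V ∝ ln(z/z₀). From the pair, with r = V₁/V₂ = 0.92500,
ln z₀ = (ln z₁ − r·ln z₂)/(1 − r) = (2.9957 − 0.92500×3.7612)/0.07500 = -6.4450 → z₀ = 0.001588 m
V₃ = V₁ · ln(z₃/z₀)/ln(z₁/z₀) = 11.1 × 11.3577/9.4408 = 13.3538 m/s

13.4 m/s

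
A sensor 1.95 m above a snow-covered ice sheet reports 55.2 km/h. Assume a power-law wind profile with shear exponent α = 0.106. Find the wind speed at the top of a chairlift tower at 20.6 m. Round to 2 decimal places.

Power-law profile: V₂ = V₁ · (z₂/z₁)^α
V₂ = 55.2 × (20.6/1.95)^0.106 = 55.2 × (10.5641)^0.106
    = 55.2 × 1.2839 = 70.8705 km/h

70.87 km/h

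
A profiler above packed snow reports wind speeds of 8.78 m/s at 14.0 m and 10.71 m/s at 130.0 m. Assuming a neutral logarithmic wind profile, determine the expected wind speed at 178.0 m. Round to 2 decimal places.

Log law: V ∝ ln(z/z₀). From the pair, with r = V₁/V₂ = 0.81979,
ln z₀ = (ln z₁ − r·ln z₂)/(1 − r) = (2.6391 − 0.81979×4.8675)/0.18021 = -7.4988 → z₀ = 0.0005538 m
V₃ = V₁ · ln(z₃/z₀)/ln(z₁/z₀) = 8.78 × 12.6806/10.1378 = 10.9822 m/s

10.98 m/s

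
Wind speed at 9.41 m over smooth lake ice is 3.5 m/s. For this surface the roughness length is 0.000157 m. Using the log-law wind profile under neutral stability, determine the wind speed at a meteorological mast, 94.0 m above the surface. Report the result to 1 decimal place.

4.2 m/s

Log law: V(z) ∝ ln(z/z₀), so V₂/V₁ = ln(z₂/z₀) / ln(z₁/z₀).
ln(94.0/0.000157) = 13.3026, ln(9.41/0.000157) = 11.0010
V₂ = 3.5 × 13.3026/11.0010 = 3.5 × 1.2092 = 4.2322 m/s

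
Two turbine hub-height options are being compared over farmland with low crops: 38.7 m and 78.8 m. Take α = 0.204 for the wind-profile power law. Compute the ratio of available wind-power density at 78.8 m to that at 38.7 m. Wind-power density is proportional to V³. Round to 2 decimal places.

1.55

Speed ratio: V_B/V_A = (z_B/z_A)^α = (78.8/38.7)^0.204 = (2.0362)^0.204 = 1.15611
Power-density ratio: P_B/P_A = (V_B/V_A)³ = (1.15611)³ = 1.54524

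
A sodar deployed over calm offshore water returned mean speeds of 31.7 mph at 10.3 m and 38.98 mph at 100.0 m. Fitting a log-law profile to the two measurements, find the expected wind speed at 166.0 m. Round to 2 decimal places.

40.60 mph

Log law: V ∝ ln(z/z₀). From the pair, with r = V₁/V₂ = 0.81324,
ln z₀ = (ln z₁ − r·ln z₂)/(1 − r) = (2.3321 − 0.81324×4.6052)/0.18676 = -7.5655 → z₀ = 0.0005180 m
V₃ = V₁ · ln(z₃/z₀)/ln(z₁/z₀) = 31.7 × 12.6775/9.8977 = 40.6032 mph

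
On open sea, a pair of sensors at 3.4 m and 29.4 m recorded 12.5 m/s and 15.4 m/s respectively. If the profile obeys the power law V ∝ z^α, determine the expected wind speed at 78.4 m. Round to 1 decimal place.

16.9 m/s

First find α: α = ln(V₂/V₁)/ln(z₂/z₁) = ln(15.4/12.5)/ln(29.4/3.4) = 0.20864/2.15722 = 0.0967
Extrapolate from 29.4 m to 78.4 m: V₃ = 15.4 × (78.4/29.4)^0.0967 = 15.4 × 1.0995 = 16.9324 m/s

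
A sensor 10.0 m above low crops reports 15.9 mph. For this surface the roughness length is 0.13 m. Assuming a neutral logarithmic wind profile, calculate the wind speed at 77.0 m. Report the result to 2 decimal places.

23.37 mph

Log law: V(z) ∝ ln(z/z₀), so V₂/V₁ = ln(z₂/z₀) / ln(z₁/z₀).
ln(77.0/0.13) = 6.3840, ln(10.0/0.13) = 4.3428
V₂ = 15.9 × 6.3840/4.3428 = 15.9 × 1.4700 = 23.3734 mph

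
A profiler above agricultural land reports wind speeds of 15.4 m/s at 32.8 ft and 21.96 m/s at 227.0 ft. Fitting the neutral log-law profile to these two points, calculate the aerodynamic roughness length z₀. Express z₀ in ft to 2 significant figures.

Log law: V(z) ∝ ln(z/z₀). With r = V₁/V₂ = 15.4/21.96 = 0.70128,
r · ln(z₂/z₀) = ln(z₁/z₀) ⇒ ln z₀ = (ln z₁ − r·ln z₂)/(1 − r)
ln z₀ = (3.49043 − 0.70128×5.42495) / 0.29872 = -1.0510
z₀ = exp(-1.0510) = 0.3496 ft

z₀ ≈ 0.35 ft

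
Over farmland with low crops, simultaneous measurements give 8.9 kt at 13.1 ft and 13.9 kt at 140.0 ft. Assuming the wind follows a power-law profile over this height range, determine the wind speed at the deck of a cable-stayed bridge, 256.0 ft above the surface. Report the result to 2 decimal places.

First find α: α = ln(V₂/V₁)/ln(z₂/z₁) = ln(13.9/8.9)/ln(140.0/13.1) = 0.44584/2.36903 = 0.1882
Extrapolate from 140.0 ft to 256.0 ft: V₃ = 13.9 × (256.0/140.0)^0.1882 = 13.9 × 1.1203 = 15.5719 kt

15.57 kt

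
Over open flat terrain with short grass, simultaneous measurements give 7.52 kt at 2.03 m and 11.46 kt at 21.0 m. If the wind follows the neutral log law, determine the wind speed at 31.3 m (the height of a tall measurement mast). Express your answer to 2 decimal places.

12.13 kt

Log law: V ∝ ln(z/z₀). From the pair, with r = V₁/V₂ = 0.65620,
ln z₀ = (ln z₁ − r·ln z₂)/(1 − r) = (0.7080 − 0.65620×3.0445)/0.34380 = -3.7515 → z₀ = 0.02348 m
V₃ = V₁ · ln(z₃/z₀)/ln(z₁/z₀) = 7.52 × 7.1951/4.4595 = 12.1330 kt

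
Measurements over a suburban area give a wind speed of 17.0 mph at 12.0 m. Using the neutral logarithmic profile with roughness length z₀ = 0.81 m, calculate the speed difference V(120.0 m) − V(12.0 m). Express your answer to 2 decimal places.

14.52 mph

Log law: V₂ = V₁ · ln(z₂/z₀)/ln(z₁/z₀) = 17.0 × 4.9982/2.6956 = 31.5213 mph
ΔV = 31.5213 − 17.0 = 14.5213 mph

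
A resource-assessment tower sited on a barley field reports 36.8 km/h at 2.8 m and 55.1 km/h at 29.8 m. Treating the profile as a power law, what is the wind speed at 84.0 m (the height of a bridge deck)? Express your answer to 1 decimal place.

First find α: α = ln(V₂/V₁)/ln(z₂/z₁) = ln(55.1/36.8)/ln(29.8/2.8) = 0.40365/2.36489 = 0.1707
Extrapolate from 29.8 m to 84.0 m: V₃ = 55.1 × (84.0/29.8)^0.1707 = 55.1 × 1.1935 = 65.7614 km/h

65.8 km/h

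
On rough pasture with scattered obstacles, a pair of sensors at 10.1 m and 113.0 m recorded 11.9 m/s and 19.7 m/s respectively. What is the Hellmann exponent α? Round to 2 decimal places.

α ≈ 0.21

Power law: V₂/V₁ = (z₂/z₁)^α ⇒ α = ln(V₂/V₁) / ln(z₂/z₁)
α = ln(19.7/11.9) / ln(113.0/10.1) = ln(1.6555) / ln(11.1881)
  = 0.50408 / 2.41485 = 0.20874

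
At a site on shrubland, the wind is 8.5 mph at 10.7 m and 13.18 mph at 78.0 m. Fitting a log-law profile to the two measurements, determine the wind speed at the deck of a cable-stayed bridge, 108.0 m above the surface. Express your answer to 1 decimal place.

Log law: V ∝ ln(z/z₀). From the pair, with r = V₁/V₂ = 0.64492,
ln z₀ = (ln z₁ − r·ln z₂)/(1 − r) = (2.3702 − 0.64492×4.3567)/0.35508 = -1.2377 → z₀ = 0.2901 m
V₃ = V₁ · ln(z₃/z₀)/ln(z₁/z₀) = 8.5 × 5.9198/3.6079 = 13.9467 mph

13.9 mph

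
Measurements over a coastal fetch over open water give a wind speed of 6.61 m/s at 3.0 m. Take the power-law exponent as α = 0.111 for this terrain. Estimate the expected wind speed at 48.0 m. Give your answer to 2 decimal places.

Power-law profile: V₂ = V₁ · (z₂/z₁)^α
V₂ = 6.61 × (48.0/3.0)^0.111 = 6.61 × (16.0000)^0.111
    = 6.61 × 1.3604 = 8.9921 m/s

8.99 m/s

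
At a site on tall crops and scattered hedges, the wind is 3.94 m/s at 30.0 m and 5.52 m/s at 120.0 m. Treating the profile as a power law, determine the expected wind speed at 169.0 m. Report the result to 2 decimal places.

6.00 m/s

First find α: α = ln(V₂/V₁)/ln(z₂/z₁) = ln(5.52/3.94)/ln(120.0/30.0) = 0.33720/1.38629 = 0.2432
Extrapolate from 120.0 m to 169.0 m: V₃ = 5.52 × (169.0/120.0)^0.2432 = 5.52 × 1.0869 = 5.9994 m/s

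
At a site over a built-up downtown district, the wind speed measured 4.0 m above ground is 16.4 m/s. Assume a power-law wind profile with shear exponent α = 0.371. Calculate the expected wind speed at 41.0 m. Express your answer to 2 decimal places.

38.89 m/s

Power-law profile: V₂ = V₁ · (z₂/z₁)^α
V₂ = 16.4 × (41.0/4.0)^0.371 = 16.4 × (10.2500)^0.371
    = 16.4 × 2.3713 = 38.8886 m/s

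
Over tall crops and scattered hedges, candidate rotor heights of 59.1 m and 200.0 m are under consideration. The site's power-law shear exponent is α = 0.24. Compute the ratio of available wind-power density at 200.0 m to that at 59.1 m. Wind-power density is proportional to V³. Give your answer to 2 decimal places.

Speed ratio: V_B/V_A = (z_B/z_A)^α = (200.0/59.1)^0.24 = (3.3841)^0.24 = 1.33988
Power-density ratio: P_B/P_A = (V_B/V_A)³ = (1.33988)³ = 2.40546

2.41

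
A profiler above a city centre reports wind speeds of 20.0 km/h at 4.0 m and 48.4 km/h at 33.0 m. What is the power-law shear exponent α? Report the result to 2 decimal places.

α ≈ 0.42

Power law: V₂/V₁ = (z₂/z₁)^α ⇒ α = ln(V₂/V₁) / ln(z₂/z₁)
α = ln(48.4/20.0) / ln(33.0/4.0) = ln(2.4200) / ln(8.2500)
  = 0.88377 / 2.11021 = 0.41880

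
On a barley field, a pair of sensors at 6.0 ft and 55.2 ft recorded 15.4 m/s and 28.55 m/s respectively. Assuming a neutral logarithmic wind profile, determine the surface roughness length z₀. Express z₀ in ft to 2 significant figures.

z₀ ≈ 0.45 ft

Log law: V(z) ∝ ln(z/z₀). With r = V₁/V₂ = 15.4/28.55 = 0.53940,
r · ln(z₂/z₀) = ln(z₁/z₀) ⇒ ln z₀ = (ln z₁ − r·ln z₂)/(1 − r)
ln z₀ = (1.79176 − 0.53940×4.01096) / 0.46060 = -0.8072
z₀ = exp(-0.8072) = 0.4461 ft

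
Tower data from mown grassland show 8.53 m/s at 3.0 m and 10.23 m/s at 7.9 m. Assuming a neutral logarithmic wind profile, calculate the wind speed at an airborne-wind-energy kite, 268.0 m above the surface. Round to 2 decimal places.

16.42 m/s

Log law: V ∝ ln(z/z₀). From the pair, with r = V₁/V₂ = 0.83382,
ln z₀ = (ln z₁ − r·ln z₂)/(1 − r) = (1.0986 − 0.83382×2.0669)/0.16618 = -3.7597 → z₀ = 0.02329 m
V₃ = V₁ · ln(z₃/z₀)/ln(z₁/z₀) = 8.53 × 9.3507/4.8583 = 16.4175 m/s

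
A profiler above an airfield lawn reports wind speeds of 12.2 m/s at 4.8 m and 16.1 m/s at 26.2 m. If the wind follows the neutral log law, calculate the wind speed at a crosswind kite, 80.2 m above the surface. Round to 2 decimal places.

Log law: V ∝ ln(z/z₀). From the pair, with r = V₁/V₂ = 0.75776,
ln z₀ = (ln z₁ − r·ln z₂)/(1 − r) = (1.5686 − 0.75776×3.2658)/0.24224 = -3.7404 → z₀ = 0.02374 m
V₃ = V₁ · ln(z₃/z₀)/ln(z₁/z₀) = 12.2 × 8.1249/5.3090 = 18.6709 m/s

18.67 m/s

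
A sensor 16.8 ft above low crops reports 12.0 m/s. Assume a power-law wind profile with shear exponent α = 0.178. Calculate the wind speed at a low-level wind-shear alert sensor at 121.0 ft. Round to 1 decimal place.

Power-law profile: V₂ = V₁ · (z₂/z₁)^α
V₂ = 12.0 × (121.0/16.8)^0.178 = 12.0 × (7.2024)^0.178
    = 12.0 × 1.4211 = 17.0534 m/s

17.1 m/s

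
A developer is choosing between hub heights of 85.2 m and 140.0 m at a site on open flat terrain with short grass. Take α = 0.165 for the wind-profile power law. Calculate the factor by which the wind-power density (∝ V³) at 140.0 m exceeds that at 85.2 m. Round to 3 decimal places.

Speed ratio: V_B/V_A = (z_B/z_A)^α = (140.0/85.2)^0.165 = (1.6432)^0.165 = 1.08540
Power-density ratio: P_B/P_A = (V_B/V_A)³ = (1.08540)³ = 1.27869

1.279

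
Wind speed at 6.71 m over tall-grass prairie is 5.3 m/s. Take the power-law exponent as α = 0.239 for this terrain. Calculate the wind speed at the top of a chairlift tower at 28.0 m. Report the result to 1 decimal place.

Power-law profile: V₂ = V₁ · (z₂/z₁)^α
V₂ = 5.3 × (28.0/6.71)^0.239 = 5.3 × (4.1729)^0.239
    = 5.3 × 1.4070 = 7.4569 m/s

7.5 m/s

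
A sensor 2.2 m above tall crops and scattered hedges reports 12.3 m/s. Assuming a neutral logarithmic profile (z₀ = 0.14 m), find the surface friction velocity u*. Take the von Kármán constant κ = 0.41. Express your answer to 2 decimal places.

u* ≈ 1.83 m/s

Log law: V(z) = (u*/κ) · ln(z/z₀) ⇒ u* = κ · V / ln(z/z₀)
u* = 0.41 × 12.3 / ln(2.2/0.14) = 0.41 × 12.3 / 2.7546
   = 5.0430 / 2.7546 = 1.8308 m/s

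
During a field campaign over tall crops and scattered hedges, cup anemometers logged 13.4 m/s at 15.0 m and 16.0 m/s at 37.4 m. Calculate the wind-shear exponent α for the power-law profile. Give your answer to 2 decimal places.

α ≈ 0.19

Power law: V₂/V₁ = (z₂/z₁)^α ⇒ α = ln(V₂/V₁) / ln(z₂/z₁)
α = ln(16.0/13.4) / ln(37.4/15.0) = ln(1.1940) / ln(2.4933)
  = 0.17733 / 0.91362 = 0.19410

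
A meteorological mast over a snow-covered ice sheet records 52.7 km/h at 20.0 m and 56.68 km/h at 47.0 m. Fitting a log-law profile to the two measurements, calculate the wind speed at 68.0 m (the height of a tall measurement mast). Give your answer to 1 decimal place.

58.4 km/h

Log law: V ∝ ln(z/z₀). From the pair, with r = V₁/V₂ = 0.92978,
ln z₀ = (ln z₁ − r·ln z₂)/(1 − r) = (2.9957 − 0.92978×3.8501)/0.07022 = -8.3178 → z₀ = 0.0002441 m
V₃ = V₁ · ln(z₃/z₀)/ln(z₁/z₀) = 52.7 × 12.5373/11.3135 = 58.4005 km/h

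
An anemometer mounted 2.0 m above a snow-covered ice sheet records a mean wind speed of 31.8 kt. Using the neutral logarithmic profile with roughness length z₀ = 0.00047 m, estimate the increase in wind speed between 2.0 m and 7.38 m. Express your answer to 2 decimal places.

4.97 kt

Log law: V₂ = V₁ · ln(z₂/z₀)/ln(z₁/z₀) = 31.8 × 9.6616/8.3559 = 36.7688 kt
ΔV = 36.7688 − 31.8 = 4.9688 kt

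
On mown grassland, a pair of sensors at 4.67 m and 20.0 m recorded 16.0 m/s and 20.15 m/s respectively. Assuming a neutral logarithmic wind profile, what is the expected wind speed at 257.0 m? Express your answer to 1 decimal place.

27.4 m/s

Log law: V ∝ ln(z/z₀). From the pair, with r = V₁/V₂ = 0.79404,
ln z₀ = (ln z₁ − r·ln z₂)/(1 − r) = (1.5412 − 0.79404×2.9957)/0.20596 = -4.0668 → z₀ = 0.01713 m
V₃ = V₁ · ln(z₃/z₀)/ln(z₁/z₀) = 16.0 × 9.6159/5.6080 = 27.4349 m/s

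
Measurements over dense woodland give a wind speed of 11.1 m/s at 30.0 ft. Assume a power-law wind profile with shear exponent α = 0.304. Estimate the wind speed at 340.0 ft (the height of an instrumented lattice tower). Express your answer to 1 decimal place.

Power-law profile: V₂ = V₁ · (z₂/z₁)^α
V₂ = 11.1 × (340.0/30.0)^0.304 = 11.1 × (11.3333)^0.304
    = 11.1 × 2.0918 = 23.2192 m/s

23.2 m/s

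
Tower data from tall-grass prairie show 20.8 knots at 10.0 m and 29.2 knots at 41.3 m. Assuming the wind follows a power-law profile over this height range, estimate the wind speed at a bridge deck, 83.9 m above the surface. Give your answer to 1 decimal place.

34.6 knots

First find α: α = ln(V₂/V₁)/ln(z₂/z₁) = ln(29.2/20.8)/ln(41.3/10.0) = 0.33922/1.41828 = 0.2392
Extrapolate from 41.3 m to 83.9 m: V₃ = 29.2 × (83.9/41.3)^0.2392 = 29.2 × 1.1847 = 34.5942 knots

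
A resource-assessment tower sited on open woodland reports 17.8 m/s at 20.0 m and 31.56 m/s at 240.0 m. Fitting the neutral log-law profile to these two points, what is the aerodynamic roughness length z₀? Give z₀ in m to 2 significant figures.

z₀ ≈ 0.80 m

Log law: V(z) ∝ ln(z/z₀). With r = V₁/V₂ = 17.8/31.56 = 0.56401,
r · ln(z₂/z₀) = ln(z₁/z₀) ⇒ ln z₀ = (ln z₁ − r·ln z₂)/(1 − r)
ln z₀ = (2.99573 − 0.56401×5.48064) / 0.43599 = -0.2188
z₀ = exp(-0.2188) = 0.8035 m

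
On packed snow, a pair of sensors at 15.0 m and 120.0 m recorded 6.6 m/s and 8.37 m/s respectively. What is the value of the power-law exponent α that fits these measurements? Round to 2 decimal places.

Power law: V₂/V₁ = (z₂/z₁)^α ⇒ α = ln(V₂/V₁) / ln(z₂/z₁)
α = ln(8.37/6.6) / ln(120.0/15.0) = ln(1.2682) / ln(8.0000)
  = 0.23758 / 2.07944 = 0.11425

α ≈ 0.11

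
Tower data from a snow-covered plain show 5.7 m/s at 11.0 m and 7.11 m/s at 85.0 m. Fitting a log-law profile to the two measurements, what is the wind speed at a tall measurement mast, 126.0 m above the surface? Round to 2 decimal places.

Log law: V ∝ ln(z/z₀). From the pair, with r = V₁/V₂ = 0.80169,
ln z₀ = (ln z₁ − r·ln z₂)/(1 − r) = (2.3979 − 0.80169×4.4427)/0.19831 = -5.8681 → z₀ = 0.002828 m
V₃ = V₁ · ln(z₃/z₀)/ln(z₁/z₀) = 5.7 × 10.7044/8.2660 = 7.3814 m/s

7.38 m/s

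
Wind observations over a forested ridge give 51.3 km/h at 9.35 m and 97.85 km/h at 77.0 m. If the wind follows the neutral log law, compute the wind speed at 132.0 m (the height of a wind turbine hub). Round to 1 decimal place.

109.7 km/h

Log law: V ∝ ln(z/z₀). From the pair, with r = V₁/V₂ = 0.52427,
ln z₀ = (ln z₁ − r·ln z₂)/(1 − r) = (2.2354 − 0.52427×4.3438)/0.47573 = -0.0882 → z₀ = 0.9156 m
V₃ = V₁ · ln(z₃/z₀)/ln(z₁/z₀) = 51.3 × 4.9710/2.3236 = 109.7500 km/h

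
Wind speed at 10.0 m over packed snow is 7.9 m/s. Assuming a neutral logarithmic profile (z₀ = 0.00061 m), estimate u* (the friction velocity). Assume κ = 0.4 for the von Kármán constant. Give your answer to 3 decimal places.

Log law: V(z) = (u*/κ) · ln(z/z₀) ⇒ u* = κ · V / ln(z/z₀)
u* = 0.4 × 7.9 / ln(10.0/0.00061) = 0.4 × 7.9 / 9.7046
   = 3.1600 / 9.7046 = 0.3256 m/s

u* ≈ 0.326 m/s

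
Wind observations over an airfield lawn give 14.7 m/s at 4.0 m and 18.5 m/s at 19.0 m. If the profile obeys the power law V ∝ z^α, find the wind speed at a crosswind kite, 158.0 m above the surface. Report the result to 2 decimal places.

25.29 m/s

First find α: α = ln(V₂/V₁)/ln(z₂/z₁) = ln(18.5/14.7)/ln(19.0/4.0) = 0.22992/1.55814 = 0.1476
Extrapolate from 19.0 m to 158.0 m: V₃ = 18.5 × (158.0/19.0)^0.1476 = 18.5 × 1.3669 = 25.2880 m/s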